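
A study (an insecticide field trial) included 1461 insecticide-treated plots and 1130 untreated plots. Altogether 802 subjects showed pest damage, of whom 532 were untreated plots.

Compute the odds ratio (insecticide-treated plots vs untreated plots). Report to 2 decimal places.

0.25

insecticide-treated plots with the outcome: 802 − 532 = 270
insecticide-treated plots without the outcome: 1461 − 270 = 1191
untreated plots without the outcome: 1130 − 532 = 598
OR = (270 × 598) / (1191 × 532) = 161460/633612 ≈ 0.25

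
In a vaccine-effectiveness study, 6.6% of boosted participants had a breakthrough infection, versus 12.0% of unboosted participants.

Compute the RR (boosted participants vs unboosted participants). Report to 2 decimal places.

RR = 0.0660 / 0.1200 = 0.55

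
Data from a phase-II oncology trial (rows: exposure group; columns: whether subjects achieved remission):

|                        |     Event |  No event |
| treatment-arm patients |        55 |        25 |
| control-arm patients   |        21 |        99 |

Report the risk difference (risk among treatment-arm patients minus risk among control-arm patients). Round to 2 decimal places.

risk, treatment-arm patients = 55/80 = 0.6875
risk, control-arm patients = 21/120 = 0.1750
risk difference = 0.6875 − 0.1750 = 0.51

0.51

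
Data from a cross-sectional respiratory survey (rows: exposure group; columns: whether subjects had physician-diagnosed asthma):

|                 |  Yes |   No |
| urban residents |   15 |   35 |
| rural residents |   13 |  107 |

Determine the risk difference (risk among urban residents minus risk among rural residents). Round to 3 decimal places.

RD ≈ 0.192

risk, urban residents = 15/50 = 0.3000
risk, rural residents = 13/120 = 0.1083
risk difference = 0.3000 − 0.1083 = 0.192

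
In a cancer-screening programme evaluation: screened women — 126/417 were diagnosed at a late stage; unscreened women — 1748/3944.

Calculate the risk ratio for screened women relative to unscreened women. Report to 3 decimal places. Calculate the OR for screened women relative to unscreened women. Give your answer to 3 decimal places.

risk, screened women = 126/417 = 0.3022
risk, unscreened women = 1748/3944 = 0.4432
RR = 0.3022 / 0.4432 = 0.682
odds, screened women = 126/291 = 0.4330
odds, unscreened women = 1748/2196 = 0.7960
OR = 0.4330 / 0.7960 = 0.544

RR = 0.682; OR = 0.544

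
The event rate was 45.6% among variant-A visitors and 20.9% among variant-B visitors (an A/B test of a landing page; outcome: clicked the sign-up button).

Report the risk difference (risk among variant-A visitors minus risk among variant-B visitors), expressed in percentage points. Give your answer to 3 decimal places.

24.700

risk difference = 0.4560 − 0.2090 = 0.2470 → 24.700 percentage points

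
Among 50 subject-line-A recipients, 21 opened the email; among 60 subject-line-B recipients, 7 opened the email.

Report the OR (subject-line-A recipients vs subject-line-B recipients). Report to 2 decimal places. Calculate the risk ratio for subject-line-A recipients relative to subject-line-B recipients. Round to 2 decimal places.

OR = 5.48; RR = 3.60

odds, subject-line-A recipients = 21/29 = 0.7241
odds, subject-line-B recipients = 7/53 = 0.1321
OR = 0.7241 / 0.1321 = 5.48
risk, subject-line-A recipients = 21/50 = 0.4200
risk, subject-line-B recipients = 7/60 = 0.1167
RR = 0.4200 / 0.1167 = 3.60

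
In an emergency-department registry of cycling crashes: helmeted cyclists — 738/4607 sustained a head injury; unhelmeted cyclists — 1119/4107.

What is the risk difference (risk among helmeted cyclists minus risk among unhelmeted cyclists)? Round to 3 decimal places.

risk, helmeted cyclists = 738/4607 = 0.1602
risk, unhelmeted cyclists = 1119/4107 = 0.2725
risk difference = 0.1602 − 0.2725 = -0.112

RD = -0.112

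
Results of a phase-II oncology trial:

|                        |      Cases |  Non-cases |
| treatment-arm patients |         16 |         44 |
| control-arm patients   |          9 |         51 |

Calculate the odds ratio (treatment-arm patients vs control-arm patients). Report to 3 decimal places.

OR = (16 × 51) / (44 × 9) = 816/396 ≈ 2.061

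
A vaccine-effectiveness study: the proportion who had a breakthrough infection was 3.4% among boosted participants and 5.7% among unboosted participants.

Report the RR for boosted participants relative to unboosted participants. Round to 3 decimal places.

RR = 0.03400 / 0.05700 = 0.596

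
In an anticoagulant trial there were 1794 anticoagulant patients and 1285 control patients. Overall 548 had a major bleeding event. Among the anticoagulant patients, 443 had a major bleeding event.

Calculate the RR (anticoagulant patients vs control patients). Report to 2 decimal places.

anticoagulant patients without the outcome: 1794 − 443 = 1351
control patients with the outcome: 548 − 443 = 105
control patients without the outcome: 1285 − 105 = 1180
risk, anticoagulant patients = 443/1794 = 0.2469
risk, control patients = 105/1285 = 0.0817
RR = 0.2469 / 0.0817 = 3.02

RR ≈ 3.02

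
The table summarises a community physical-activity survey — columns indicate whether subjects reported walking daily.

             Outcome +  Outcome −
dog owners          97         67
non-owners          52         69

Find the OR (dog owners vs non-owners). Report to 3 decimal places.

OR = (97 × 69) / (67 × 52) = 6693/3484 ≈ 1.921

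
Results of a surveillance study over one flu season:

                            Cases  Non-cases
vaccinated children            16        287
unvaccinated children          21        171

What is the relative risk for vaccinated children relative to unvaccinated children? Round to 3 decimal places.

risk, vaccinated children = 16/303 = 0.0528
risk, unvaccinated children = 21/192 = 0.1094
RR = 0.0528 / 0.1094 = 0.483

RR: 0.483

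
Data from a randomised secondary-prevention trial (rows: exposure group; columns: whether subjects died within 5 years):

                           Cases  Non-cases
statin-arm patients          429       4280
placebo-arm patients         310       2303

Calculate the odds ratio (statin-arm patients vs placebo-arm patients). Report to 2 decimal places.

odds, statin-arm patients = 429/4280 = 0.1002
odds, placebo-arm patients = 310/2303 = 0.1346
OR = 0.1002 / 0.1346 = 0.74

OR ≈ 0.74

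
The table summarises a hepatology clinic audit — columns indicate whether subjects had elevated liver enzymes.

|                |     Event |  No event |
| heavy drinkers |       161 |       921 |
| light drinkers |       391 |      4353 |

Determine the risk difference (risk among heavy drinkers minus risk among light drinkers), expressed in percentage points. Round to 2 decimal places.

risk, heavy drinkers = 161/1082 = 0.1488
risk, light drinkers = 391/4744 = 0.0824
risk difference = 0.1488 − 0.0824 = 0.0664 → 6.64 percentage points

6.64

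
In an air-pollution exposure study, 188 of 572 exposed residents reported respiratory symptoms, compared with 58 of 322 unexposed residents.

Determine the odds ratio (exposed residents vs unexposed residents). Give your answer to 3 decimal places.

odds, exposed residents = 188/384 = 0.4896
odds, unexposed residents = 58/264 = 0.2197
OR = 0.4896 / 0.2197 = 2.228

2.228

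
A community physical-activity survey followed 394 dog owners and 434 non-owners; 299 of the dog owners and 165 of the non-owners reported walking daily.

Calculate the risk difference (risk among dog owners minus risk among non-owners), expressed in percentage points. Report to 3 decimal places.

risk, dog owners = 299/394 = 0.7589
risk, non-owners = 165/434 = 0.3802
risk difference = 0.7589 − 0.3802 = 0.3787 → 37.870 percentage points

RD ≈ 37.870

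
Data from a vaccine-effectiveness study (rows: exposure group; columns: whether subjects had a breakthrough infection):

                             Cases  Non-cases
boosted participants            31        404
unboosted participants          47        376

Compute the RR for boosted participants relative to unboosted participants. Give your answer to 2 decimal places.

RR ≈ 0.64

risk, boosted participants = 31/435 = 0.0713
risk, unboosted participants = 47/423 = 0.1111
RR = 0.0713 / 0.1111 = 0.64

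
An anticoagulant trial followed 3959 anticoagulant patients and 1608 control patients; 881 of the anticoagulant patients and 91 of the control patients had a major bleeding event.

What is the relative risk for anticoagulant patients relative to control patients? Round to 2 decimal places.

RR ≈ 3.93

risk, anticoagulant patients = 881/3959 = 0.2225
risk, control patients = 91/1608 = 0.0566
RR = 0.2225 / 0.0566 = 3.93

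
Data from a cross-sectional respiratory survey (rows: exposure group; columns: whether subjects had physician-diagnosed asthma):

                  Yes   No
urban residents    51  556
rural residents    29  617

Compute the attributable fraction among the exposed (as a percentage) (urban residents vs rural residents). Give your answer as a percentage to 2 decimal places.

risk, urban residents = 51/607 = 0.08402
risk, rural residents = 29/646 = 0.04489
AR% = (0.08402 − 0.04489) / 0.08402 = 0.4657 → 46.57%

46.57%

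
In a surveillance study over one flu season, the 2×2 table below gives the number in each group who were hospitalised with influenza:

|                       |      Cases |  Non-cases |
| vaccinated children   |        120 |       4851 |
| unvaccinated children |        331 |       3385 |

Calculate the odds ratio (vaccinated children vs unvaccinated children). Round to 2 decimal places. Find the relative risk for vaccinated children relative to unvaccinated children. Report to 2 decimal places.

OR = (120 × 3385) / (4851 × 331) = 406200/1605681 ≈ 0.25
risk, vaccinated children = 120/4971 = 0.02414
risk, unvaccinated children = 331/3716 = 0.08907
RR = 0.02414 / 0.08907 = 0.27

OR = 0.25; RR = 0.27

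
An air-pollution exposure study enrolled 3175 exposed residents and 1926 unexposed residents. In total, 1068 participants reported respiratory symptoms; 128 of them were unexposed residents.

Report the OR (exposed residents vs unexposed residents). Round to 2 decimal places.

OR ≈ 5.91

exposed residents with the outcome: 1068 − 128 = 940
exposed residents without the outcome: 3175 − 940 = 2235
unexposed residents without the outcome: 1926 − 128 = 1798
OR = (940 × 1798) / (2235 × 128) = 1690120/286080 ≈ 5.91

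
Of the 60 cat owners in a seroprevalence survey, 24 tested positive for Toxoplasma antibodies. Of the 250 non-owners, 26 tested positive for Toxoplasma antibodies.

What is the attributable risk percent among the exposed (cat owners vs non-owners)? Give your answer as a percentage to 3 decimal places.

AR%: 74.000%

risk, cat owners = 24/60 = 0.4000
risk, non-owners = 26/250 = 0.1040
AR% = (0.4000 − 0.1040) / 0.4000 = 0.7400 → 74.000%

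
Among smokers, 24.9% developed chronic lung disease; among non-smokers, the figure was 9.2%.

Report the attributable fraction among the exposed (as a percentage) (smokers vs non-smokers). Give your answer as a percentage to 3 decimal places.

AR% = (0.2490 − 0.0920) / 0.2490 = 0.6305 → 63.052%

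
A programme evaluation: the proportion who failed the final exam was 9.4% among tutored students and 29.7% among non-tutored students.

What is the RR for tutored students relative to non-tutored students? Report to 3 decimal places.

RR = 0.0940 / 0.2970 = 0.316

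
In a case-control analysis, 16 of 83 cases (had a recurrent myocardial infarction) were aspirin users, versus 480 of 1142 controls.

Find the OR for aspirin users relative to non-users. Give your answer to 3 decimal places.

0.329

odds, aspirin users = 16/480 = 0.03333
odds, non-users = 67/662 = 0.10121
OR = 0.03333 / 0.10121 = 0.329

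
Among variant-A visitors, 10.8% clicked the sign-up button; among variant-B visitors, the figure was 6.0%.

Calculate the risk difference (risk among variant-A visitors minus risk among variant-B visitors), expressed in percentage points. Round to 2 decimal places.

risk difference = 0.1080 − 0.0600 = 0.0480 → 4.80 percentage points

RD: 4.80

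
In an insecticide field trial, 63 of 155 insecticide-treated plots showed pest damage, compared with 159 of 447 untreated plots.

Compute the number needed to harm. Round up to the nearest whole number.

risk, insecticide-treated plots = 63/155 = 0.406452
risk, untreated plots = 159/447 = 0.355705
absolute risk difference = 0.050747
1 / 0.050747 = 19.706 → round up → 20

20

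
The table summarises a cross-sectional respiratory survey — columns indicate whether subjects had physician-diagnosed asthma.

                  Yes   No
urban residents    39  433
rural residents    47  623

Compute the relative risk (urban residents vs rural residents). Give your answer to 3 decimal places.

RR: 1.178

risk, urban residents = 39/472 = 0.0826
risk, rural residents = 47/670 = 0.0701
RR = 0.0826 / 0.0701 = 1.178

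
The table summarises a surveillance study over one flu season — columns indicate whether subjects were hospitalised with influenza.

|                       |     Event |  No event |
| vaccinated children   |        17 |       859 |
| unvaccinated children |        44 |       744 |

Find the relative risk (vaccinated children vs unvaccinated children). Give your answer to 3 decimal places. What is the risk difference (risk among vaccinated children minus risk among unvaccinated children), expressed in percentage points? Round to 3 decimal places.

risk, vaccinated children = 17/876 = 0.01941
risk, unvaccinated children = 44/788 = 0.05584
RR = 0.01941 / 0.05584 = 0.348
risk difference = 0.01941 − 0.05584 = -0.03643 → -3.643 percentage points

RR = 0.348; RD = -3.643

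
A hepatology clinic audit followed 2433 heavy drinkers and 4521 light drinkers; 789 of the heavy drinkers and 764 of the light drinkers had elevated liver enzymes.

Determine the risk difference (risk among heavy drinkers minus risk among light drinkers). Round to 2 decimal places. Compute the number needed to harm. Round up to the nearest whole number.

RD = 0.16; NNH = 7

risk, heavy drinkers = 789/2433 = 0.3243
risk, light drinkers = 764/4521 = 0.1690
risk difference = 0.3243 − 0.1690 = 0.16
absolute risk difference = 0.155302
1 / 0.155302 = 6.439 → round up → 7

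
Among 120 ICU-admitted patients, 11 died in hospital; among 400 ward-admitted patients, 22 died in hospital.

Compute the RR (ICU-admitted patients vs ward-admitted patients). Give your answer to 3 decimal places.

1.667

risk, ICU-admitted patients = 11/120 = 0.0917
risk, ward-admitted patients = 22/400 = 0.0550
RR = 0.0917 / 0.0550 = 1.667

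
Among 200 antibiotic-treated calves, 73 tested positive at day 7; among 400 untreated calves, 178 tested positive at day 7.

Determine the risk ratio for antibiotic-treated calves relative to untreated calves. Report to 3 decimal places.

RR = 0.820

risk, antibiotic-treated calves = 73/200 = 0.3650
risk, untreated calves = 178/400 = 0.4450
RR = 0.3650 / 0.4450 = 0.820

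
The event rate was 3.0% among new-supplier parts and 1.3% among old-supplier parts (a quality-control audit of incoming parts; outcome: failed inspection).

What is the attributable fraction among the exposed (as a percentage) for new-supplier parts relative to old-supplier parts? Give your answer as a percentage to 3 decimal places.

AR% = (0.03000 − 0.01300) / 0.03000 = 0.5667 → 56.667%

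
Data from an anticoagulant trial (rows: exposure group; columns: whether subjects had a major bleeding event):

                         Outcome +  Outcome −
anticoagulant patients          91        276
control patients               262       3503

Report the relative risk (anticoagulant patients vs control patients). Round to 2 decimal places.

RR: 3.56

risk, anticoagulant patients = 91/367 = 0.2480
risk, control patients = 262/3765 = 0.0696
RR = 0.2480 / 0.0696 = 3.56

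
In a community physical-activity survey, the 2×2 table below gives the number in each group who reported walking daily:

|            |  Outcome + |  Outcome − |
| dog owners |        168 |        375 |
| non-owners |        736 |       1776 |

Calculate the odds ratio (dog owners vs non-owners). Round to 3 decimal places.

OR = (168 × 1776) / (375 × 736) = 298368/276000 ≈ 1.081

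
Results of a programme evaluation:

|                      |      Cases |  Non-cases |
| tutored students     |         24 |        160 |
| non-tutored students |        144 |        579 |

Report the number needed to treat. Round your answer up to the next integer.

risk, tutored students = 24/184 = 0.130435
risk, non-tutored students = 144/723 = 0.199170
absolute risk difference = 0.068735
1 / 0.068735 = 14.549 → round up → 15

NNT = 15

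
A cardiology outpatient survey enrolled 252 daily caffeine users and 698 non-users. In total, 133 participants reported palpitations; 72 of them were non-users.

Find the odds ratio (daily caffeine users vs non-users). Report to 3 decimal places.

2.777

daily caffeine users with the outcome: 133 − 72 = 61
daily caffeine users without the outcome: 252 − 61 = 191
non-users without the outcome: 698 − 72 = 626
odds, daily caffeine users = 61/191 = 0.3194
odds, non-users = 72/626 = 0.1150
OR = 0.3194 / 0.1150 = 2.777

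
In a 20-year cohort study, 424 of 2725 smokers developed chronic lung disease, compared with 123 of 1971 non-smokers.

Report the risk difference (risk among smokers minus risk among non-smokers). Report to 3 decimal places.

RD = 0.093

risk, smokers = 424/2725 = 0.1556
risk, non-smokers = 123/1971 = 0.0624
risk difference = 0.1556 − 0.0624 = 0.093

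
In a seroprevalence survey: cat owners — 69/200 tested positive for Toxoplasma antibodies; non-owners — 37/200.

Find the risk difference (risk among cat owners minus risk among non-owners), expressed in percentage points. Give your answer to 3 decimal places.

risk, cat owners = 69/200 = 0.3450
risk, non-owners = 37/200 = 0.1850
risk difference = 0.3450 − 0.1850 = 0.1600 → 16.000 percentage points

RD = 16.000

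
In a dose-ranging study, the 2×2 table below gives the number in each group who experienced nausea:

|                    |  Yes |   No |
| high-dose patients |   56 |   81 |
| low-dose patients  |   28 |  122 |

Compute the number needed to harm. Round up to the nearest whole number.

5

risk, high-dose patients = 56/137 = 0.408759
risk, low-dose patients = 28/150 = 0.186667
absolute risk difference = 0.222092
1 / 0.222092 = 4.503 → round up → 5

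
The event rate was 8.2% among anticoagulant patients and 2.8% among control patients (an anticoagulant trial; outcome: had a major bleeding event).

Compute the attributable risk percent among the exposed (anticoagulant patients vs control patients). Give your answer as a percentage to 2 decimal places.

AR% = (0.08200 − 0.02800) / 0.08200 = 0.6585 → 65.85%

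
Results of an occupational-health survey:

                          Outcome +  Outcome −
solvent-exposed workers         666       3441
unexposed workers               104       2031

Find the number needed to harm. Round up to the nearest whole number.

risk, solvent-exposed workers = 666/4107 = 0.162162
risk, unexposed workers = 104/2135 = 0.048712
absolute risk difference = 0.113450
1 / 0.113450 = 8.814 → round up → 9

9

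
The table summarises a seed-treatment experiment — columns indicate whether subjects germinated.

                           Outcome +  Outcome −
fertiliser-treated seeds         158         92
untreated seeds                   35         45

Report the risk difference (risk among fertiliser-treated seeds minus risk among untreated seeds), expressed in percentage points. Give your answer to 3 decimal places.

19.450

risk, fertiliser-treated seeds = 158/250 = 0.6320
risk, untreated seeds = 35/80 = 0.4375
risk difference = 0.6320 − 0.4375 = 0.1945 → 19.450 percentage points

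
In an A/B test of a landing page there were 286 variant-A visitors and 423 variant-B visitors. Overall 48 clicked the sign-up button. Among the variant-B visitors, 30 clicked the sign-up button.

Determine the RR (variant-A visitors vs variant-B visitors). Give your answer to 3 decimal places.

variant-A visitors with the outcome: 48 − 30 = 18
variant-A visitors without the outcome: 286 − 18 = 268
variant-B visitors without the outcome: 423 − 30 = 393
risk, variant-A visitors = 18/286 = 0.0629
risk, variant-B visitors = 30/423 = 0.0709
RR = 0.0629 / 0.0709 = 0.887

0.887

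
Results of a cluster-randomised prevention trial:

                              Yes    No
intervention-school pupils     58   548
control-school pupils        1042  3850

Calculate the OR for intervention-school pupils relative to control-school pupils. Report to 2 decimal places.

OR = 0.39

odds, intervention-school pupils = 58/548 = 0.1058
odds, control-school pupils = 1042/3850 = 0.2706
OR = 0.1058 / 0.2706 = 0.39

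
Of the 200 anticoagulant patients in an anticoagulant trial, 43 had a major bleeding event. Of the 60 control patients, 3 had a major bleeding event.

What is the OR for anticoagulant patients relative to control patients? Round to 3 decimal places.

OR = (43 × 57) / (157 × 3) = 2451/471 ≈ 5.204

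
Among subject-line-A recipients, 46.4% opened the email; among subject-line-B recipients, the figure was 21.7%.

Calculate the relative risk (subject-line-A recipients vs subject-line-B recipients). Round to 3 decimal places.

RR = 0.4640 / 0.2170 = 2.138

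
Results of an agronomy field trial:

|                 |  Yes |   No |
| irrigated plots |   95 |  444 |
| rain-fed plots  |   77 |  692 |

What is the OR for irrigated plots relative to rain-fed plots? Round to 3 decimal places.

odds, irrigated plots = 95/444 = 0.2140
odds, rain-fed plots = 77/692 = 0.1113
OR = 0.2140 / 0.1113 = 1.923

1.923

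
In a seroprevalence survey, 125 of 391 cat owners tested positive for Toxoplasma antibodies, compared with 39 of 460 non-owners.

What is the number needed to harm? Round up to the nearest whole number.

risk, cat owners = 125/391 = 0.319693
risk, non-owners = 39/460 = 0.084783
absolute risk difference = 0.234910
1 / 0.234910 = 4.257 → round up → 5

NNH ≈ 5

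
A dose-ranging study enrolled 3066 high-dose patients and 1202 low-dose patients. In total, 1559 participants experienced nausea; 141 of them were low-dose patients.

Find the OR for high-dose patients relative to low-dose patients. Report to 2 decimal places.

high-dose patients with the outcome: 1559 − 141 = 1418
high-dose patients without the outcome: 3066 − 1418 = 1648
low-dose patients without the outcome: 1202 − 141 = 1061
OR = (1418 × 1061) / (1648 × 141) = 1504498/232368 ≈ 6.47

6.47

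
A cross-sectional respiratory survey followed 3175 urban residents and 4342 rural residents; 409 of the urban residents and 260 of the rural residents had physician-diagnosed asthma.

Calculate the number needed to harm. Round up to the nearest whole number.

risk, urban residents = 409/3175 = 0.128819
risk, rural residents = 260/4342 = 0.059880
absolute risk difference = 0.068939
1 / 0.068939 = 14.506 → round up → 15

15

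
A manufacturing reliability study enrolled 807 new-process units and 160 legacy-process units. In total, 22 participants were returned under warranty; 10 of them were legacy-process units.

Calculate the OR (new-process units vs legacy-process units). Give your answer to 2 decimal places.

0.23

new-process units with the outcome: 22 − 10 = 12
new-process units without the outcome: 807 − 12 = 795
legacy-process units without the outcome: 160 − 10 = 150
odds, new-process units = 12/795 = 0.01509
odds, legacy-process units = 10/150 = 0.06667
OR = 0.01509 / 0.06667 = 0.23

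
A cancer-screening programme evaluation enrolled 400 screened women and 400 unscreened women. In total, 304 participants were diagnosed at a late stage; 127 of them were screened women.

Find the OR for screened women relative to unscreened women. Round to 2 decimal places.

OR = 0.59

screened women without the outcome: 400 − 127 = 273
unscreened women with the outcome: 304 − 127 = 177
unscreened women without the outcome: 400 − 177 = 223
OR = (127 × 223) / (273 × 177) = 28321/48321 ≈ 0.59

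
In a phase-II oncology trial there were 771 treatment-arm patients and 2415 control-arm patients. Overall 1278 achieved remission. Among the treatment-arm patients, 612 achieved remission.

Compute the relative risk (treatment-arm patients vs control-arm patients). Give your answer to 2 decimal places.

treatment-arm patients without the outcome: 771 − 612 = 159
control-arm patients with the outcome: 1278 − 612 = 666
control-arm patients without the outcome: 2415 − 666 = 1749
risk, treatment-arm patients = 612/771 = 0.7938
risk, control-arm patients = 666/2415 = 0.2758
RR = 0.7938 / 0.2758 = 2.88

2.88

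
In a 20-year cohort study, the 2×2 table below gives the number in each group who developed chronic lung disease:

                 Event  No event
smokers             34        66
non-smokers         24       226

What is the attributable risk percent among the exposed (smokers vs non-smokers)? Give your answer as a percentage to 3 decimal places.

AR% = 71.765%

risk, smokers = 34/100 = 0.3400
risk, non-smokers = 24/250 = 0.0960
AR% = (0.3400 − 0.0960) / 0.3400 = 0.7176 → 71.765%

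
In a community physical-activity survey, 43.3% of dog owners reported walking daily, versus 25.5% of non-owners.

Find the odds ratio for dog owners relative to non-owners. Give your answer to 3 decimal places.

OR: 2.231

odds, dog owners = 0.4330/0.5670 = 0.7637
odds, non-owners = 0.2550/0.7450 = 0.3423
OR = 0.7637 / 0.3423 = 2.231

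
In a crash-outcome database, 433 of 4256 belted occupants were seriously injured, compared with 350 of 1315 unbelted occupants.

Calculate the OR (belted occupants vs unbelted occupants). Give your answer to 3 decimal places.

OR: 0.312

odds, belted occupants = 433/3823 = 0.1133
odds, unbelted occupants = 350/965 = 0.3627
OR = 0.1133 / 0.3627 = 0.312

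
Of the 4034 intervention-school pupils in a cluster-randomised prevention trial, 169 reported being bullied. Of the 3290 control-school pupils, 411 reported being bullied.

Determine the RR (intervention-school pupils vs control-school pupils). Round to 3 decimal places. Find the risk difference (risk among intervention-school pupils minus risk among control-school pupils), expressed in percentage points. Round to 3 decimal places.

RR = 0.335; RD = -8.303

risk, intervention-school pupils = 169/4034 = 0.04189
risk, control-school pupils = 411/3290 = 0.12492
RR = 0.04189 / 0.12492 = 0.335
risk difference = 0.04189 − 0.12492 = -0.08303 → -8.303 percentage points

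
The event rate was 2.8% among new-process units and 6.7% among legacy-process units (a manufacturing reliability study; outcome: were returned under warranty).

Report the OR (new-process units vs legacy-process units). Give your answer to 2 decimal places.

odds, new-process units = 0.02800/0.97200 = 0.02881
odds, legacy-process units = 0.06700/0.93300 = 0.07181
OR = 0.02881 / 0.07181 = 0.40

OR ≈ 0.40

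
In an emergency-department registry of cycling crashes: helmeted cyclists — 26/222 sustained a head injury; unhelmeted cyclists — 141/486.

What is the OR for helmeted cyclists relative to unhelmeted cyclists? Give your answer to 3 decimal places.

0.325

odds, helmeted cyclists = 26/196 = 0.1327
odds, unhelmeted cyclists = 141/345 = 0.4087
OR = 0.1327 / 0.4087 = 0.325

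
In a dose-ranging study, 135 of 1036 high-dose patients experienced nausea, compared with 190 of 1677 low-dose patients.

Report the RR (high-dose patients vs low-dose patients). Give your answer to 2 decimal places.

risk, high-dose patients = 135/1036 = 0.1303
risk, low-dose patients = 190/1677 = 0.1133
RR = 0.1303 / 0.1133 = 1.15

1.15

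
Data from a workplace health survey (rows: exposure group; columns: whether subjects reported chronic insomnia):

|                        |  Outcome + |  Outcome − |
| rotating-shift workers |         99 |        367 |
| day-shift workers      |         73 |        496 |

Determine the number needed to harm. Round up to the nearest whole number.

NNH ≈ 12

risk, rotating-shift workers = 99/466 = 0.212446
risk, day-shift workers = 73/569 = 0.128295
absolute risk difference = 0.084151
1 / 0.084151 = 11.883 → round up → 12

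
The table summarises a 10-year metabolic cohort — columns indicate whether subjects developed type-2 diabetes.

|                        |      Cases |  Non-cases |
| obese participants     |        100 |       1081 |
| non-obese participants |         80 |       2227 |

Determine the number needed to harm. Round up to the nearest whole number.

NNH ≈ 21

risk, obese participants = 100/1181 = 0.084674
risk, non-obese participants = 80/2307 = 0.034677
absolute risk difference = 0.049997
1 / 0.049997 = 20.001 → round up → 21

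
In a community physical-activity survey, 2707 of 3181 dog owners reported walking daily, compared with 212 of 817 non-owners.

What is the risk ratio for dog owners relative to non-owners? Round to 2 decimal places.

3.28

risk, dog owners = 2707/3181 = 0.8510
risk, non-owners = 212/817 = 0.2595
RR = 0.8510 / 0.2595 = 3.28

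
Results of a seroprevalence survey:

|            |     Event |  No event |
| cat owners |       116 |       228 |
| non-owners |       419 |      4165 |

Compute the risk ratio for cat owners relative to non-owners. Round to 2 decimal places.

risk, cat owners = 116/344 = 0.3372
risk, non-owners = 419/4584 = 0.0914
RR = 0.3372 / 0.0914 = 3.69

RR: 3.69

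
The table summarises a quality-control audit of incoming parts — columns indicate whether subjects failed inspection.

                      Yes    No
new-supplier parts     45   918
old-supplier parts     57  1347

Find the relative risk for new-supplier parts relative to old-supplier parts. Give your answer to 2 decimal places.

risk, new-supplier parts = 45/963 = 0.04673
risk, old-supplier parts = 57/1404 = 0.04060
RR = 0.04673 / 0.04060 = 1.15

1.15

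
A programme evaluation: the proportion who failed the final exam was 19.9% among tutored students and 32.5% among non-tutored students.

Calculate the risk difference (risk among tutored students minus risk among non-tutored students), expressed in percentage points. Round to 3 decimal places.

RD: -12.600

risk difference = 0.1990 − 0.3250 = -0.1260 → -12.600 percentage points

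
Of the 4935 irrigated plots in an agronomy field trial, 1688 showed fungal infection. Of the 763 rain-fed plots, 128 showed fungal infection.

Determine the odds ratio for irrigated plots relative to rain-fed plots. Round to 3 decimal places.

odds, irrigated plots = 1688/3247 = 0.5199
odds, rain-fed plots = 128/635 = 0.2016
OR = 0.5199 / 0.2016 = 2.579

OR ≈ 2.579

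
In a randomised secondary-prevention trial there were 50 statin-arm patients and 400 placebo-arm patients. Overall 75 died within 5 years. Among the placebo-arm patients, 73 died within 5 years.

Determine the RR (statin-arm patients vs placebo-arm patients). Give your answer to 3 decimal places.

statin-arm patients with the outcome: 75 − 73 = 2
statin-arm patients without the outcome: 50 − 2 = 48
placebo-arm patients without the outcome: 400 − 73 = 327
risk, statin-arm patients = 2/50 = 0.04000
risk, placebo-arm patients = 73/400 = 0.18250
RR = 0.04000 / 0.18250 = 0.219

0.219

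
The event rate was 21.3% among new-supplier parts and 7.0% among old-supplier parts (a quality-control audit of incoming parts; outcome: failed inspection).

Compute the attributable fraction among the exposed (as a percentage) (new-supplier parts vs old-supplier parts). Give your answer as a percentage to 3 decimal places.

AR% = (0.2130 − 0.0700) / 0.2130 = 0.6714 → 67.136%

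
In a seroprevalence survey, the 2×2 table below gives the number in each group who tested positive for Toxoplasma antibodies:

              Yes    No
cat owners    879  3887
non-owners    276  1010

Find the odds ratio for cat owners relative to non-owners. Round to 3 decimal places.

OR = (879 × 1010) / (3887 × 276) = 887790/1072812 ≈ 0.828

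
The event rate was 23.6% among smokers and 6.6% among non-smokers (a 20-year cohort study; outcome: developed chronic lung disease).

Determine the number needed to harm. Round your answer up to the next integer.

6

absolute risk difference = 0.170000
1 / 0.170000 = 5.882 → round up → 6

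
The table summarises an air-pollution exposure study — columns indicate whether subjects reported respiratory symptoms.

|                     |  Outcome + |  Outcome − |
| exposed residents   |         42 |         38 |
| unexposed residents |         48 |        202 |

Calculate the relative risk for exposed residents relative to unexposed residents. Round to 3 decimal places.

risk, exposed residents = 42/80 = 0.5250
risk, unexposed residents = 48/250 = 0.1920
RR = 0.5250 / 0.1920 = 2.734

RR ≈ 2.734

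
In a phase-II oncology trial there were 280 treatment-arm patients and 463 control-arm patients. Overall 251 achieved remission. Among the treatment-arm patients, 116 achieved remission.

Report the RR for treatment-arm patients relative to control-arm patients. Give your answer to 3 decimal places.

RR: 1.421

treatment-arm patients without the outcome: 280 − 116 = 164
control-arm patients with the outcome: 251 − 116 = 135
control-arm patients without the outcome: 463 − 135 = 328
risk, treatment-arm patients = 116/280 = 0.4143
risk, control-arm patients = 135/463 = 0.2916
RR = 0.4143 / 0.2916 = 1.421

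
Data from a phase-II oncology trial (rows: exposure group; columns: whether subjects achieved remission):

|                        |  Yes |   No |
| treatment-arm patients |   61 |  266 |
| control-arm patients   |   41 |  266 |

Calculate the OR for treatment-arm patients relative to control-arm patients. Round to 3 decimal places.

OR = (61 × 266) / (266 × 41) = 16226/10906 ≈ 1.488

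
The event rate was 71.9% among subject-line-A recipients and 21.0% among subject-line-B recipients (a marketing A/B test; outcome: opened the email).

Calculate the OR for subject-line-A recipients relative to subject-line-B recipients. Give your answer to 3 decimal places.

odds, subject-line-A recipients = 0.7190/0.2810 = 2.5587
odds, subject-line-B recipients = 0.2100/0.7900 = 0.2658
OR = 2.5587 / 0.2658 = 9.626

9.626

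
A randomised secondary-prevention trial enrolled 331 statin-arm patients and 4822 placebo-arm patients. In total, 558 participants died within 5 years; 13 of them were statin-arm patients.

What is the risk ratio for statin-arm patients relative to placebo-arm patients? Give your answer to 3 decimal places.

RR = 0.347

statin-arm patients without the outcome: 331 − 13 = 318
placebo-arm patients with the outcome: 558 − 13 = 545
placebo-arm patients without the outcome: 4822 − 545 = 4277
risk, statin-arm patients = 13/331 = 0.03927
risk, placebo-arm patients = 545/4822 = 0.11302
RR = 0.03927 / 0.11302 = 0.347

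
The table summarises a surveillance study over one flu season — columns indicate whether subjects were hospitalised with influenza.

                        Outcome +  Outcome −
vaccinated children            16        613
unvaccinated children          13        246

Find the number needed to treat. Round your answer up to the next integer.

risk, vaccinated children = 16/629 = 0.025437
risk, unvaccinated children = 13/259 = 0.050193
absolute risk difference = 0.024756
1 / 0.024756 = 40.394 → round up → 41

NNT = 41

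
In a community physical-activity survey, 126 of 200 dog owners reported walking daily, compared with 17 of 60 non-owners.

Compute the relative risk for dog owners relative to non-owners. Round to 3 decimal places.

RR = 2.224

risk, dog owners = 126/200 = 0.6300
risk, non-owners = 17/60 = 0.2833
RR = 0.6300 / 0.2833 = 2.224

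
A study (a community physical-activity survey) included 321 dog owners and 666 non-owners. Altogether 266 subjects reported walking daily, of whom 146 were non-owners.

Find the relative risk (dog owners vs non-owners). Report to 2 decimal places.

RR = 1.71

dog owners with the outcome: 266 − 146 = 120
dog owners without the outcome: 321 − 120 = 201
non-owners without the outcome: 666 − 146 = 520
risk, dog owners = 120/321 = 0.3738
risk, non-owners = 146/666 = 0.2192
RR = 0.3738 / 0.2192 = 1.71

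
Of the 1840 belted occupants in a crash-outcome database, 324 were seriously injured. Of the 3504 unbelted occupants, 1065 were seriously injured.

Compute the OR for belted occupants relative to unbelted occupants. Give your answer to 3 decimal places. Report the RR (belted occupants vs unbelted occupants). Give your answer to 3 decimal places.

OR = (324 × 2439) / (1516 × 1065) = 790236/1614540 ≈ 0.489
risk, belted occupants = 324/1840 = 0.1761
risk, unbelted occupants = 1065/3504 = 0.3039
RR = 0.1761 / 0.3039 = 0.579

OR = 0.489; RR = 0.579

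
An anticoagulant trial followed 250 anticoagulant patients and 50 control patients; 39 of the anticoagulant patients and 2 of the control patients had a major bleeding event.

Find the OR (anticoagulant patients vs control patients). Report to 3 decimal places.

odds, anticoagulant patients = 39/211 = 0.18483
odds, control patients = 2/48 = 0.04167
OR = 0.18483 / 0.04167 = 4.436

OR ≈ 4.436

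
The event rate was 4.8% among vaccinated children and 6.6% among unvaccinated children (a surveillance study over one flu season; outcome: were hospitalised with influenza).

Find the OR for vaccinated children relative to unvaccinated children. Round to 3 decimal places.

OR: 0.714

odds, vaccinated children = 0.04800/0.95200 = 0.05042
odds, unvaccinated children = 0.06600/0.93400 = 0.07066
OR = 0.05042 / 0.07066 = 0.714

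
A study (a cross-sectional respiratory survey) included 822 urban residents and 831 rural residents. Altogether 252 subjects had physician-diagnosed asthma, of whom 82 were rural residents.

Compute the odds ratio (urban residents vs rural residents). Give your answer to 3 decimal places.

OR = 2.382

urban residents with the outcome: 252 − 82 = 170
urban residents without the outcome: 822 − 170 = 652
rural residents without the outcome: 831 − 82 = 749
OR = (170 × 749) / (652 × 82) = 127330/53464 ≈ 2.382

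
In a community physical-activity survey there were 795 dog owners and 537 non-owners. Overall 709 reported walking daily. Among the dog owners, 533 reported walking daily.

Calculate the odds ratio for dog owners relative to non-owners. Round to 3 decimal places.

4.173

dog owners without the outcome: 795 − 533 = 262
non-owners with the outcome: 709 − 533 = 176
non-owners without the outcome: 537 − 176 = 361
OR = (533 × 361) / (262 × 176) = 192413/46112 ≈ 4.173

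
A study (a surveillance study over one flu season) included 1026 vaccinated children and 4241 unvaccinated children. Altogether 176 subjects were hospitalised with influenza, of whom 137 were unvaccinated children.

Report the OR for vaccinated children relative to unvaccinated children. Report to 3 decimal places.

OR ≈ 1.184

vaccinated children with the outcome: 176 − 137 = 39
vaccinated children without the outcome: 1026 − 39 = 987
unvaccinated children without the outcome: 4241 − 137 = 4104
odds, vaccinated children = 39/987 = 0.03951
odds, unvaccinated children = 137/4104 = 0.03338
OR = 0.03951 / 0.03338 = 1.184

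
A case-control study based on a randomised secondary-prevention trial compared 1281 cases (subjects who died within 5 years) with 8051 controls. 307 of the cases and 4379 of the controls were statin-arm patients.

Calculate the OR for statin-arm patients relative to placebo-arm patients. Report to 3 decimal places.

OR = (307 × 3672) / (4379 × 974) = 1127304/4265146 ≈ 0.264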